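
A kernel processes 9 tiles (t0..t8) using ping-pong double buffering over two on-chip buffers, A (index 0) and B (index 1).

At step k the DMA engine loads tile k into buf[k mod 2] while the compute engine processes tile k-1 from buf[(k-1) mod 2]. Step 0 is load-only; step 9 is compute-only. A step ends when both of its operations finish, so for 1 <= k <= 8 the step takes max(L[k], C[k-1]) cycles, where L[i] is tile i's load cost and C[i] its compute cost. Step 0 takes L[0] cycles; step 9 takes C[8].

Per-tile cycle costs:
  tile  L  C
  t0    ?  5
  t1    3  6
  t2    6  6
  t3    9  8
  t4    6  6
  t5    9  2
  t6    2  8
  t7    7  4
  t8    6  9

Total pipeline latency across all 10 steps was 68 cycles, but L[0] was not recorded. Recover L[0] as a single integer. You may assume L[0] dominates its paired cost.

step 0 → dur = L[0]=? = L[0]  (unknown; binding)
step 1 → dur = max(L[1]=3, C[0]=5) = 5
step 2 → dur = max(L[2]=6, C[1]=6) = 6
step 3 → dur = max(L[3]=9, C[2]=6) = 9
step 4 → dur = max(L[4]=6, C[3]=8) = 8
step 5 → dur = max(L[5]=9, C[4]=6) = 9
step 6 → dur = max(L[6]=2, C[5]=2) = 2
step 7 → dur = max(L[7]=7, C[6]=8) = 8
step 8 → dur = max(L[8]=6, C[7]=4) = 6
step 9 → dur = C[8]=9 = 9
sum of known step durations = 62
dur[0] = total - known = 68 - 62 = 6
L[0] is the binding max in step 0, so L[0] = dur[0] = 6

L[0] = 6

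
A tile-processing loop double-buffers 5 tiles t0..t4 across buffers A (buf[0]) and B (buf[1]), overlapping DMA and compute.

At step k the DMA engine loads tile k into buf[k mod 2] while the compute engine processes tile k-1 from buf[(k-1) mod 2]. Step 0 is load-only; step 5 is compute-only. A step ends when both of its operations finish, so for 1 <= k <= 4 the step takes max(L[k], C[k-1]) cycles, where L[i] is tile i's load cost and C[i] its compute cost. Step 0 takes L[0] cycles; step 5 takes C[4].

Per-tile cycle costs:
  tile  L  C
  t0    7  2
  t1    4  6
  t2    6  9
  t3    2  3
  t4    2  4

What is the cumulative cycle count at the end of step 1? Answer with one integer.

end_cycle[1] = 11

step 0: L[0]=7 → dur=7, Σ=7 | A=load:t0 B=idle [load-only]
step 1: L[1]=4 C[0]=2 → dur=4, Σ=11 | A=compute:t0 B=load:t1 [load-bound]
step 2: L[2]=6 C[1]=6 → dur=6, Σ=17 | A=load:t2 B=compute:t1 [tied]
step 3: L[3]=2 C[2]=9 → dur=9, Σ=26 | A=compute:t2 B=load:t3 [compute-bound]
step 4: L[4]=2 C[3]=3 → dur=3, Σ=29 | A=load:t4 B=compute:t3 [compute-bound]
step 5: C[4]=4 → dur=4, Σ=33 | A=compute:t4 B=idle [compute-only]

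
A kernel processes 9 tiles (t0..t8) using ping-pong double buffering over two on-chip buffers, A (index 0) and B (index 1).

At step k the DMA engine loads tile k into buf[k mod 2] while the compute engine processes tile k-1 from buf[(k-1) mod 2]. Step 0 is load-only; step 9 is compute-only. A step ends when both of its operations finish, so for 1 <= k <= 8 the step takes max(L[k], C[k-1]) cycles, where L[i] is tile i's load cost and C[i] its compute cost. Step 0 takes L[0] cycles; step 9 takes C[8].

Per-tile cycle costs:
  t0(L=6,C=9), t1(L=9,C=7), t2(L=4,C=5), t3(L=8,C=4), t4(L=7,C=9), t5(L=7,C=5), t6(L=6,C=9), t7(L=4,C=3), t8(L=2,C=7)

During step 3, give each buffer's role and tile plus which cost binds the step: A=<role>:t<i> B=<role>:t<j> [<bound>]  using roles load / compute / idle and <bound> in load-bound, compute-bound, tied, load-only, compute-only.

step 3: A=compute:t2 B=load:t3 [load-bound]

step 0: L[0]=6 → dur=6, Σ=6 | A=load:t0 B=idle [load-only]
step 1: L[1]=9 C[0]=9 → dur=9, Σ=15 | A=compute:t0 B=load:t1 [tied]
step 2: L[2]=4 C[1]=7 → dur=7, Σ=22 | A=load:t2 B=compute:t1 [compute-bound]
step 3: L[3]=8 C[2]=5 → dur=8, Σ=30 | A=compute:t2 B=load:t3 [load-bound]
step 4: L[4]=7 C[3]=4 → dur=7, Σ=37 | A=load:t4 B=compute:t3 [load-bound]
step 5: L[5]=7 C[4]=9 → dur=9, Σ=46 | A=compute:t4 B=load:t5 [compute-bound]
step 6: L[6]=6 C[5]=5 → dur=6, Σ=52 | A=load:t6 B=compute:t5 [load-bound]
step 7: L[7]=4 C[6]=9 → dur=9, Σ=61 | A=compute:t6 B=load:t7 [compute-bound]
step 8: L[8]=2 C[7]=3 → dur=3, Σ=64 | A=load:t8 B=compute:t7 [compute-bound]
step 9: C[8]=7 → dur=7, Σ=71 | A=compute:t8 B=idle [compute-only]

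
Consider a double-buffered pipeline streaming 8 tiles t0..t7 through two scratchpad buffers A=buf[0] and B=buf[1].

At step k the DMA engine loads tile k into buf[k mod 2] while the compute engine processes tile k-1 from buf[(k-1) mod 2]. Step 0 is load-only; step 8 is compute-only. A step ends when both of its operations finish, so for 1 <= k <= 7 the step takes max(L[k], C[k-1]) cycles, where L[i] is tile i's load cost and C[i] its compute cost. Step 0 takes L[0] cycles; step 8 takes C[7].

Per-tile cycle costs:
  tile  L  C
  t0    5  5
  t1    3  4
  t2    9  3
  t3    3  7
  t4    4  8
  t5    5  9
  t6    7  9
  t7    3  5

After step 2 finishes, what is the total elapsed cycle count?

[0] DMA t0→A (5c) ∥ CU idle ⇒ 5c, clock 5
[1] DMA t1→B (3c) ∥ CU A:t0 (5c) ⇒ 5c, clock 10
[2] DMA t2→A (9c) ∥ CU B:t1 (4c) ⇒ 9c, clock 19
[3] DMA t3→B (3c) ∥ CU A:t2 (3c) ⇒ 3c, clock 22
[4] DMA t4→A (4c) ∥ CU B:t3 (7c) ⇒ 7c, clock 29
[5] DMA t5→B (5c) ∥ CU A:t4 (8c) ⇒ 8c, clock 37
[6] DMA t6→A (7c) ∥ CU B:t5 (9c) ⇒ 9c, clock 46
[7] DMA t7→B (3c) ∥ CU A:t6 (9c) ⇒ 9c, clock 55
[8] DMA idle ∥ CU B:t7 (5c) ⇒ 5c, clock 60

end_cycle[2] = 19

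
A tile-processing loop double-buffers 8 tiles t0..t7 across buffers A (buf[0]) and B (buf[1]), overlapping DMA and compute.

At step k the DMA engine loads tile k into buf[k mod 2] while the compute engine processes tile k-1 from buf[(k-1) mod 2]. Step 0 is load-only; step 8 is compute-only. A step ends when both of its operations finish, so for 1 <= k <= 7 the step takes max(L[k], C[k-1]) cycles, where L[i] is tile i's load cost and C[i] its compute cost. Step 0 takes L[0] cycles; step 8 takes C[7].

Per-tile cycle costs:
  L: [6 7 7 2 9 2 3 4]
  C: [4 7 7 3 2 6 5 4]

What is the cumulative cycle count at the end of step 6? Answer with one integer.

end_cycle[6] = 44

  0. 6=6c; end=6; A:t0 B:-
  1. max(7,4)=7c; end=13; A:t0 B:t1
  2. max(7,7)=7c; end=20; A:t2 B:t1
  3. max(2,7)=7c; end=27; A:t2 B:t3
  4. max(9,3)=9c; end=36; A:t4 B:t3
  5. max(2,2)=2c; end=38; A:t4 B:t5
  6. max(3,6)=6c; end=44; A:t6 B:t5
  7. max(4,5)=5c; end=49; A:t6 B:t7
  8. 4=4c; end=53; A:t6 B:t7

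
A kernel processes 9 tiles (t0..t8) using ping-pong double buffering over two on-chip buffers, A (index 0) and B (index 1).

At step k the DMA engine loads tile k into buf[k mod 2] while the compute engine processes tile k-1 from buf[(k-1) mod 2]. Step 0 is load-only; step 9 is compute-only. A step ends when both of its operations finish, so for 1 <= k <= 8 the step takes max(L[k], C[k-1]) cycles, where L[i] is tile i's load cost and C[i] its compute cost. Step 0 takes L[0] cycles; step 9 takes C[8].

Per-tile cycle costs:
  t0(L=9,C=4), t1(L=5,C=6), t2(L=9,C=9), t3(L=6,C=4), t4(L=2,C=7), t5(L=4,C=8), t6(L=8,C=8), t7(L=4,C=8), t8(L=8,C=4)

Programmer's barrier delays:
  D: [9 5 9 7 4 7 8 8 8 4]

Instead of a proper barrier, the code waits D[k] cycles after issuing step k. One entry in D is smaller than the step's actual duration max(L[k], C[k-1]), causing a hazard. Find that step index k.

step 0: need L[0]=9 = 9; D[0]=9 ok
step 1: need max(L[1]=5,C[0]=4) = 5; D[1]=5 ok
step 2: need max(L[2]=9,C[1]=6) = 9; D[2]=9 ok
step 3: need max(L[3]=6,C[2]=9) = 9; D[3]=7 SHORT
step 4: need max(L[4]=2,C[3]=4) = 4; D[4]=4 ok
step 5: need max(L[5]=4,C[4]=7) = 7; D[5]=7 ok
step 6: need max(L[6]=8,C[5]=8) = 8; D[6]=8 ok
step 7: need max(L[7]=4,C[6]=8) = 8; D[7]=8 ok
step 8: need max(L[8]=8,C[7]=8) = 8; D[8]=8 ok
step 9: need C[8]=4 = 4; D[9]=4 ok

hazard at step 3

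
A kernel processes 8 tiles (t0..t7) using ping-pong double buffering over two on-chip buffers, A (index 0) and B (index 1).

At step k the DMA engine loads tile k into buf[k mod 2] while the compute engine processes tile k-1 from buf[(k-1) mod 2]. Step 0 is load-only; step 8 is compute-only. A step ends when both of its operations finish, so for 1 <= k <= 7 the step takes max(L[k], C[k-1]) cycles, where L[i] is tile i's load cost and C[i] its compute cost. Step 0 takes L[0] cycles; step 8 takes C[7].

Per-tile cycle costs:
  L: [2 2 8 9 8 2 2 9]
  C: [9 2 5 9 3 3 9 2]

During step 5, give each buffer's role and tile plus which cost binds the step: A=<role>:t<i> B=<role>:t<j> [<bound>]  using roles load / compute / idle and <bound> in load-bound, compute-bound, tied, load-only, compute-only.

step 5: A=compute:t4 B=load:t5 [compute-bound]

step 0: L[0]=2 → dur=2, Σ=2 | A=load:t0 B=idle [load-only]
step 1: L[1]=2 C[0]=9 → dur=9, Σ=11 | A=compute:t0 B=load:t1 [compute-bound]
step 2: L[2]=8 C[1]=2 → dur=8, Σ=19 | A=load:t2 B=compute:t1 [load-bound]
step 3: L[3]=9 C[2]=5 → dur=9, Σ=28 | A=compute:t2 B=load:t3 [load-bound]
step 4: L[4]=8 C[3]=9 → dur=9, Σ=37 | A=load:t4 B=compute:t3 [compute-bound]
step 5: L[5]=2 C[4]=3 → dur=3, Σ=40 | A=compute:t4 B=load:t5 [compute-bound]
step 6: L[6]=2 C[5]=3 → dur=3, Σ=43 | A=load:t6 B=compute:t5 [compute-bound]
step 7: L[7]=9 C[6]=9 → dur=9, Σ=52 | A=compute:t6 B=load:t7 [tied]
step 8: C[7]=2 → dur=2, Σ=54 | A=idle B=compute:t7 [compute-only]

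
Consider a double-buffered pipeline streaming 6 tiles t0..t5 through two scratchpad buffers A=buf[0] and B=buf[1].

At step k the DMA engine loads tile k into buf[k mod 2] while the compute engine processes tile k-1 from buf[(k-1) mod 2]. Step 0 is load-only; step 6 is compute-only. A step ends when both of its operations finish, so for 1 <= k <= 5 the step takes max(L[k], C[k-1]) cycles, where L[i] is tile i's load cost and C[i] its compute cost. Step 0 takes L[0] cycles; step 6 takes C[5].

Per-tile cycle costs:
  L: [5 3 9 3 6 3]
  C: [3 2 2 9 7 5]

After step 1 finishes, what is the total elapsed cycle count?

step 0: L[0]=5 → dur=5, Σ=5 | A=load:t0 B=idle [load-only]
step 1: L[1]=3 C[0]=3 → dur=3, Σ=8 | A=compute:t0 B=load:t1 [tied]
step 2: L[2]=9 C[1]=2 → dur=9, Σ=17 | A=load:t2 B=compute:t1 [load-bound]
step 3: L[3]=3 C[2]=2 → dur=3, Σ=20 | A=compute:t2 B=load:t3 [load-bound]
step 4: L[4]=6 C[3]=9 → dur=9, Σ=29 | A=load:t4 B=compute:t3 [compute-bound]
step 5: L[5]=3 C[4]=7 → dur=7, Σ=36 | A=compute:t4 B=load:t5 [compute-bound]
step 6: C[5]=5 → dur=5, Σ=41 | A=idle B=compute:t5 [compute-only]

end_cycle[1] = 8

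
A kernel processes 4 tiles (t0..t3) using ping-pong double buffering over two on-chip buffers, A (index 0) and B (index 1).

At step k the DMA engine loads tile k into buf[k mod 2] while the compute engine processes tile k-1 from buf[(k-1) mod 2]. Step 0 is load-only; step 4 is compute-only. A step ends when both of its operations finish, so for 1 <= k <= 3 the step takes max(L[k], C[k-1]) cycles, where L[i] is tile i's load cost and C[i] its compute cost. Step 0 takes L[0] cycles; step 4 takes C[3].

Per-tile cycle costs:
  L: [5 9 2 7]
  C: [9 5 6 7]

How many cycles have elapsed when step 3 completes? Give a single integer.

step 0: L[0]=5 → dur=5, Σ=5 | A=load:t0 B=idle [load-only]
step 1: L[1]=9 C[0]=9 → dur=9, Σ=14 | A=compute:t0 B=load:t1 [tied]
step 2: L[2]=2 C[1]=5 → dur=5, Σ=19 | A=load:t2 B=compute:t1 [compute-bound]
step 3: L[3]=7 C[2]=6 → dur=7, Σ=26 | A=compute:t2 B=load:t3 [load-bound]
step 4: C[3]=7 → dur=7, Σ=33 | A=idle B=compute:t3 [compute-only]

end_cycle[3] = 26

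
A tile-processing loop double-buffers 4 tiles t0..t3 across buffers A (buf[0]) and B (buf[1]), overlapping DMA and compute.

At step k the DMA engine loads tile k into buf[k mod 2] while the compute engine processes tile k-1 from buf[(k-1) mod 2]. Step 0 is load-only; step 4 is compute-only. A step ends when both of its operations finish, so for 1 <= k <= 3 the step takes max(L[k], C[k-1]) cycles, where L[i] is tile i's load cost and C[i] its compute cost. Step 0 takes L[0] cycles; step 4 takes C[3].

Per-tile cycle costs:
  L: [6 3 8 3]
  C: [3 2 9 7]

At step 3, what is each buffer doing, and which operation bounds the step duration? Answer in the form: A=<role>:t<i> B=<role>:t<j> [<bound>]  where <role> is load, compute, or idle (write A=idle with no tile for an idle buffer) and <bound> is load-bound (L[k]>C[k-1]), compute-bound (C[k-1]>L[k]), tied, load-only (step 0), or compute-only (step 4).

step 3: A=compute:t2 B=load:t3 [compute-bound]

k=0 load=t0/6c comp=- wait=6 total=6
k=1 load=t1/3c comp=t0/3c wait=3 total=9
k=2 load=t2/8c comp=t1/2c wait=8 total=17
k=3 load=t3/3c comp=t2/9c wait=9 total=26
k=4 load=- comp=t3/7c wait=7 total=33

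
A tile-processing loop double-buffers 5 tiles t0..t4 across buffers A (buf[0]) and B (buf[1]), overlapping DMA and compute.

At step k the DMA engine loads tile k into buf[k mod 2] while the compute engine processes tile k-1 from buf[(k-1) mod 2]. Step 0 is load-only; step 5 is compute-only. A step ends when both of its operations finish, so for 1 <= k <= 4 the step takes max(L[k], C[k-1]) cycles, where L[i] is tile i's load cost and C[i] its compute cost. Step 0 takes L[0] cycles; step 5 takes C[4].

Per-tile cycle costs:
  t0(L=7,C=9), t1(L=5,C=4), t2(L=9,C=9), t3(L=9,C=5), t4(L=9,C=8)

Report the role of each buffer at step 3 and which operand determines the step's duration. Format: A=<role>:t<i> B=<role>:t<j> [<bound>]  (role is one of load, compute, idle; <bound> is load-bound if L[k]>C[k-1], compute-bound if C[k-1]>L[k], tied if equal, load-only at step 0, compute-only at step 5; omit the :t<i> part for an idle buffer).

step 3: A=compute:t2 B=load:t3 [tied]

  0. 7=7c; end=7; A:t0 B:-
  1. max(5,9)=9c; end=16; A:t0 B:t1
  2. max(9,4)=9c; end=25; A:t2 B:t1
  3. max(9,9)=9c; end=34; A:t2 B:t3
  4. max(9,5)=9c; end=43; A:t4 B:t3
  5. 8=8c; end=51; A:t4 B:t3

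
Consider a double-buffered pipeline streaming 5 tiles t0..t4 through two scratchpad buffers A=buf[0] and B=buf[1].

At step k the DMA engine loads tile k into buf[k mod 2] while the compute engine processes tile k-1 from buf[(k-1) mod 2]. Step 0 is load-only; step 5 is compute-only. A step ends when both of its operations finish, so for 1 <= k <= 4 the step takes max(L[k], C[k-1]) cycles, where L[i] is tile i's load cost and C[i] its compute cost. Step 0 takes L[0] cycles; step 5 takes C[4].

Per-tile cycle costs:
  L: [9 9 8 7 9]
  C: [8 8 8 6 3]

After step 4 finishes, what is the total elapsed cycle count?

end_cycle[4] = 43

  0. 9=9c; end=9; A:t0 B:-
  1. max(9,8)=9c; end=18; A:t0 B:t1
  2. max(8,8)=8c; end=26; A:t2 B:t1
  3. max(7,8)=8c; end=34; A:t2 B:t3
  4. max(9,6)=9c; end=43; A:t4 B:t3
  5. 3=3c; end=46; A:t4 B:t3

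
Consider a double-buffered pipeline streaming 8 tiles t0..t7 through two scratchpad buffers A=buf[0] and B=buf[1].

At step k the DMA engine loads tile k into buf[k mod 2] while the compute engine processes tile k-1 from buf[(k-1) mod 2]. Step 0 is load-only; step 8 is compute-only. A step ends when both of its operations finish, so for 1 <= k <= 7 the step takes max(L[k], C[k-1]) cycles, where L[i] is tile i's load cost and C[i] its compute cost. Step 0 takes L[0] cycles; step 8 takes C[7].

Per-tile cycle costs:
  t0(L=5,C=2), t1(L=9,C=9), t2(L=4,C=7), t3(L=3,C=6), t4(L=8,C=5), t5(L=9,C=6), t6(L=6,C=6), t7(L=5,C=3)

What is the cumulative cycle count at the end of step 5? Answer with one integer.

end_cycle[5] = 47

step 0: L[0]=5 → dur=5, Σ=5 | A=load:t0 B=idle [load-only]
step 1: L[1]=9 C[0]=2 → dur=9, Σ=14 | A=compute:t0 B=load:t1 [load-bound]
step 2: L[2]=4 C[1]=9 → dur=9, Σ=23 | A=load:t2 B=compute:t1 [compute-bound]
step 3: L[3]=3 C[2]=7 → dur=7, Σ=30 | A=compute:t2 B=load:t3 [compute-bound]
step 4: L[4]=8 C[3]=6 → dur=8, Σ=38 | A=load:t4 B=compute:t3 [load-bound]
step 5: L[5]=9 C[4]=5 → dur=9, Σ=47 | A=compute:t4 B=load:t5 [load-bound]
step 6: L[6]=6 C[5]=6 → dur=6, Σ=53 | A=load:t6 B=compute:t5 [tied]
step 7: L[7]=5 C[6]=6 → dur=6, Σ=59 | A=compute:t6 B=load:t7 [compute-bound]
step 8: C[7]=3 → dur=3, Σ=62 | A=idle B=compute:t7 [compute-only]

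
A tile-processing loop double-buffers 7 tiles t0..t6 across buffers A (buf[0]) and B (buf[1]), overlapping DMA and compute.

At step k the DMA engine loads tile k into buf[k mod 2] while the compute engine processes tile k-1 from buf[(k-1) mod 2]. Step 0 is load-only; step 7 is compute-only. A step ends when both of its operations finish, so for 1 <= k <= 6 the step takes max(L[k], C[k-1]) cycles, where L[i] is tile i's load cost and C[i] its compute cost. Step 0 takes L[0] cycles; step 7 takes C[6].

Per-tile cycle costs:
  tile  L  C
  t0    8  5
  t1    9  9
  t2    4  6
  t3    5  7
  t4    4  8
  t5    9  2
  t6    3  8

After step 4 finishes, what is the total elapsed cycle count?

end_cycle[4] = 39

step 0: L[0]=8 → dur=8, Σ=8 | A=load:t0 B=idle [load-only]
step 1: L[1]=9 C[0]=5 → dur=9, Σ=17 | A=compute:t0 B=load:t1 [load-bound]
step 2: L[2]=4 C[1]=9 → dur=9, Σ=26 | A=load:t2 B=compute:t1 [compute-bound]
step 3: L[3]=5 C[2]=6 → dur=6, Σ=32 | A=compute:t2 B=load:t3 [compute-bound]
step 4: L[4]=4 C[3]=7 → dur=7, Σ=39 | A=load:t4 B=compute:t3 [compute-bound]
step 5: L[5]=9 C[4]=8 → dur=9, Σ=48 | A=compute:t4 B=load:t5 [load-bound]
step 6: L[6]=3 C[5]=2 → dur=3, Σ=51 | A=load:t6 B=compute:t5 [load-bound]
step 7: C[6]=8 → dur=8, Σ=59 | A=compute:t6 B=idle [compute-only]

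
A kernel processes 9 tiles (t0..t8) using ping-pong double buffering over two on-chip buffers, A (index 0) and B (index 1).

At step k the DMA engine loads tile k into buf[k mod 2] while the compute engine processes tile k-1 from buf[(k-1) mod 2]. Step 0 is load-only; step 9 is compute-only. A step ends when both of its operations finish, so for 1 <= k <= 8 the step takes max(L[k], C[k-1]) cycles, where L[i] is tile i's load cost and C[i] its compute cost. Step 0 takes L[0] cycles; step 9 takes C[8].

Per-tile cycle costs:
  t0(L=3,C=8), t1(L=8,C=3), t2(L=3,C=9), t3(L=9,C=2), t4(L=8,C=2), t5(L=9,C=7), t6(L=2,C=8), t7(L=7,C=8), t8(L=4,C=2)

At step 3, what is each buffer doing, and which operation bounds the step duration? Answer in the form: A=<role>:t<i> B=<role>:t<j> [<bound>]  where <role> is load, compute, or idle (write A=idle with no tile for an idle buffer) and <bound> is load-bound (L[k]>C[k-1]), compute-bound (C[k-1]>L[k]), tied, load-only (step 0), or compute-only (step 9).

step 0: L[0]=3 → dur=3, Σ=3 | A=load:t0 B=idle [load-only]
step 1: L[1]=8 C[0]=8 → dur=8, Σ=11 | A=compute:t0 B=load:t1 [tied]
step 2: L[2]=3 C[1]=3 → dur=3, Σ=14 | A=load:t2 B=compute:t1 [tied]
step 3: L[3]=9 C[2]=9 → dur=9, Σ=23 | A=compute:t2 B=load:t3 [tied]
step 4: L[4]=8 C[3]=2 → dur=8, Σ=31 | A=load:t4 B=compute:t3 [load-bound]
step 5: L[5]=9 C[4]=2 → dur=9, Σ=40 | A=compute:t4 B=load:t5 [load-bound]
step 6: L[6]=2 C[5]=7 → dur=7, Σ=47 | A=load:t6 B=compute:t5 [compute-bound]
step 7: L[7]=7 C[6]=8 → dur=8, Σ=55 | A=compute:t6 B=load:t7 [compute-bound]
step 8: L[8]=4 C[7]=8 → dur=8, Σ=63 | A=load:t8 B=compute:t7 [compute-bound]
step 9: C[8]=2 → dur=2, Σ=65 | A=compute:t8 B=idle [compute-only]

step 3: A=compute:t2 B=load:t3 [tied]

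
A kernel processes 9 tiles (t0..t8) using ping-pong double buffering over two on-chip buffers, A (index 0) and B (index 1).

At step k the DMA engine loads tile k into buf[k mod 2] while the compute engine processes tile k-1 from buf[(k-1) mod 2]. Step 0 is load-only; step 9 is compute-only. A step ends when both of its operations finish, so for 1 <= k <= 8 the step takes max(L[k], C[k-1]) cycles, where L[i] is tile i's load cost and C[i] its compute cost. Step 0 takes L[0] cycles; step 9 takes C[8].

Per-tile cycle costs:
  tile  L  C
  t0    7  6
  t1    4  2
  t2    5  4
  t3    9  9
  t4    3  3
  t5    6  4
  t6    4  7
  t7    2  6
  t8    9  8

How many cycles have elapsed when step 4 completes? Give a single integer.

end_cycle[4] = 36

step 0: L[0]=7 → dur=7, Σ=7 | A=load:t0 B=idle [load-only]
step 1: L[1]=4 C[0]=6 → dur=6, Σ=13 | A=compute:t0 B=load:t1 [compute-bound]
step 2: L[2]=5 C[1]=2 → dur=5, Σ=18 | A=load:t2 B=compute:t1 [load-bound]
step 3: L[3]=9 C[2]=4 → dur=9, Σ=27 | A=compute:t2 B=load:t3 [load-bound]
step 4: L[4]=3 C[3]=9 → dur=9, Σ=36 | A=load:t4 B=compute:t3 [compute-bound]
step 5: L[5]=6 C[4]=3 → dur=6, Σ=42 | A=compute:t4 B=load:t5 [load-bound]
step 6: L[6]=4 C[5]=4 → dur=4, Σ=46 | A=load:t6 B=compute:t5 [tied]
step 7: L[7]=2 C[6]=7 → dur=7, Σ=53 | A=compute:t6 B=load:t7 [compute-bound]
step 8: L[8]=9 C[7]=6 → dur=9, Σ=62 | A=load:t8 B=compute:t7 [load-bound]
step 9: C[8]=8 → dur=8, Σ=70 | A=compute:t8 B=idle [compute-only]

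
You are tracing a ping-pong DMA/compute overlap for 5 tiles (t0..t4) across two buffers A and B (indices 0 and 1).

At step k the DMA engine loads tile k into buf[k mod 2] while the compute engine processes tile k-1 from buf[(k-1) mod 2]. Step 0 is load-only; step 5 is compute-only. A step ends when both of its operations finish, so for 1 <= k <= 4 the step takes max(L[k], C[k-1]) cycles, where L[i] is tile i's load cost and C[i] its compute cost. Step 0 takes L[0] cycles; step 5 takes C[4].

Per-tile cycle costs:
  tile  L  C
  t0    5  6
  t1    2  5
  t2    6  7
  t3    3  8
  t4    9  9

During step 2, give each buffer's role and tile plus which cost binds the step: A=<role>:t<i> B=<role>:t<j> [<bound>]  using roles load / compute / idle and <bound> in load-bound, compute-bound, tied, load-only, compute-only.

  0. 5=5c; end=5; A:t0 B:-
  1. max(2,6)=6c; end=11; A:t0 B:t1
  2. max(6,5)=6c; end=17; A:t2 B:t1
  3. max(3,7)=7c; end=24; A:t2 B:t3
  4. max(9,8)=9c; end=33; A:t4 B:t3
  5. 9=9c; end=42; A:t4 B:t3

step 2: A=load:t2 B=compute:t1 [load-bound]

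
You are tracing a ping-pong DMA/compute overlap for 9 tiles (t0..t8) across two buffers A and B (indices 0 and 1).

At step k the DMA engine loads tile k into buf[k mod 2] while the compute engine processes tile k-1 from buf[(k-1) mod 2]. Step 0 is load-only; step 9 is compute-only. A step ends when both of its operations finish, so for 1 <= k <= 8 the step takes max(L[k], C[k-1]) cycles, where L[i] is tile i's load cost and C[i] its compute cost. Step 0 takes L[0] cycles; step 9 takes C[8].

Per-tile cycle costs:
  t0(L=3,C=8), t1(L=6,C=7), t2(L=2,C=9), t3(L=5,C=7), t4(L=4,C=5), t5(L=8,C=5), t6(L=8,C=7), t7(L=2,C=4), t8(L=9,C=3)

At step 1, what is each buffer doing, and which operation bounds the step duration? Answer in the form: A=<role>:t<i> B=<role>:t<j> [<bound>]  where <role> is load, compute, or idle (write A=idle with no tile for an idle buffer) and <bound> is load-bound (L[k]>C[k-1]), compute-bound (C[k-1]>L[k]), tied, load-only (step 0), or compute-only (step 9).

step 1: A=compute:t0 B=load:t1 [compute-bound]

[0] DMA t0→A (3c) ∥ CU idle ⇒ 3c, clock 3
[1] DMA t1→B (6c) ∥ CU A:t0 (8c) ⇒ 8c, clock 11
[2] DMA t2→A (2c) ∥ CU B:t1 (7c) ⇒ 7c, clock 18
[3] DMA t3→B (5c) ∥ CU A:t2 (9c) ⇒ 9c, clock 27
[4] DMA t4→A (4c) ∥ CU B:t3 (7c) ⇒ 7c, clock 34
[5] DMA t5→B (8c) ∥ CU A:t4 (5c) ⇒ 8c, clock 42
[6] DMA t6→A (8c) ∥ CU B:t5 (5c) ⇒ 8c, clock 50
[7] DMA t7→B (2c) ∥ CU A:t6 (7c) ⇒ 7c, clock 57
[8] DMA t8→A (9c) ∥ CU B:t7 (4c) ⇒ 9c, clock 66
[9] DMA idle ∥ CU A:t8 (3c) ⇒ 3c, clock 69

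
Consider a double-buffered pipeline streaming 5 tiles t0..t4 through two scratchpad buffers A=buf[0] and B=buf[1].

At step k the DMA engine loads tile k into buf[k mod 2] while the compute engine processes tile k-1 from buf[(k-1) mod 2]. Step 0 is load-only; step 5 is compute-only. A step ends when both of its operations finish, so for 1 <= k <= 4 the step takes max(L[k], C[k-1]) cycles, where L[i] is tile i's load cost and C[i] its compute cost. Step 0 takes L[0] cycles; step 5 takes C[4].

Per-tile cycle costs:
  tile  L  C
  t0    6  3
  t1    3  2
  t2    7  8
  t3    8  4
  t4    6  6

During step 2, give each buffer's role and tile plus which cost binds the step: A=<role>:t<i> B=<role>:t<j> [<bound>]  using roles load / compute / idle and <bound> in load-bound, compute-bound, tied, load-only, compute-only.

step 2: A=load:t2 B=compute:t1 [load-bound]

step 0: L[0]=6 → dur=6, Σ=6 | A=load:t0 B=idle [load-only]
step 1: L[1]=3 C[0]=3 → dur=3, Σ=9 | A=compute:t0 B=load:t1 [tied]
step 2: L[2]=7 C[1]=2 → dur=7, Σ=16 | A=load:t2 B=compute:t1 [load-bound]
step 3: L[3]=8 C[2]=8 → dur=8, Σ=24 | A=compute:t2 B=load:t3 [tied]
step 4: L[4]=6 C[3]=4 → dur=6, Σ=30 | A=load:t4 B=compute:t3 [load-bound]
step 5: C[4]=6 → dur=6, Σ=36 | A=compute:t4 B=idle [compute-only]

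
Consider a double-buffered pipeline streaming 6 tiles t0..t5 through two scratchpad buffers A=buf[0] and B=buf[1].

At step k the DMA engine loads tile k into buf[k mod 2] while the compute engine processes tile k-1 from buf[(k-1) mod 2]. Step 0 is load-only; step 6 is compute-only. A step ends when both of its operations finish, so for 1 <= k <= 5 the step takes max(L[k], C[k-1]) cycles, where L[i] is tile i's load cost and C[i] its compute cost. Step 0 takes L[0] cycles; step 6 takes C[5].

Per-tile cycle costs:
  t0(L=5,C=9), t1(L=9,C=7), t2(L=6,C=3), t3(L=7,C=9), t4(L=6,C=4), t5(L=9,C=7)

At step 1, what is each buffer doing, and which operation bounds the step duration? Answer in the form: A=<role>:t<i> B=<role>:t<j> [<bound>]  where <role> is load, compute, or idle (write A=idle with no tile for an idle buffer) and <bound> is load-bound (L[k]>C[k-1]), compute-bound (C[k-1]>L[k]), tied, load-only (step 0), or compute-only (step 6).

step 0: L[0]=5 → dur=5, Σ=5 | A=load:t0 B=idle [load-only]
step 1: L[1]=9 C[0]=9 → dur=9, Σ=14 | A=compute:t0 B=load:t1 [tied]
step 2: L[2]=6 C[1]=7 → dur=7, Σ=21 | A=load:t2 B=compute:t1 [compute-bound]
step 3: L[3]=7 C[2]=3 → dur=7, Σ=28 | A=compute:t2 B=load:t3 [load-bound]
step 4: L[4]=6 C[3]=9 → dur=9, Σ=37 | A=load:t4 B=compute:t3 [compute-bound]
step 5: L[5]=9 C[4]=4 → dur=9, Σ=46 | A=compute:t4 B=load:t5 [load-bound]
step 6: C[5]=7 → dur=7, Σ=53 | A=idle B=compute:t5 [compute-only]

step 1: A=compute:t0 B=load:t1 [tied]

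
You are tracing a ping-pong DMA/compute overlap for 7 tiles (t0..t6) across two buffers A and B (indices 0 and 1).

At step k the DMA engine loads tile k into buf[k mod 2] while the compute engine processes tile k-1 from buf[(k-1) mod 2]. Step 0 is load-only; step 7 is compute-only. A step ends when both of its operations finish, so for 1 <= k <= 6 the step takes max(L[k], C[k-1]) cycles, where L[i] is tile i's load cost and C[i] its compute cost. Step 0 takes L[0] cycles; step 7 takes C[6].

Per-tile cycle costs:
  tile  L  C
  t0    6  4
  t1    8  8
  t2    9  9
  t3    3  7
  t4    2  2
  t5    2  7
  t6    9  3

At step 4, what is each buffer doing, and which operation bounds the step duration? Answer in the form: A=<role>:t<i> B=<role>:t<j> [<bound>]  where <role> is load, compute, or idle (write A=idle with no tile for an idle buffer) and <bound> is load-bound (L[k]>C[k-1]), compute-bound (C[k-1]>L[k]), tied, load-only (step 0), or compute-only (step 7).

step 0: L[0]=6 → dur=6, Σ=6 | A=load:t0 B=idle [load-only]
step 1: L[1]=8 C[0]=4 → dur=8, Σ=14 | A=compute:t0 B=load:t1 [load-bound]
step 2: L[2]=9 C[1]=8 → dur=9, Σ=23 | A=load:t2 B=compute:t1 [load-bound]
step 3: L[3]=3 C[2]=9 → dur=9, Σ=32 | A=compute:t2 B=load:t3 [compute-bound]
step 4: L[4]=2 C[3]=7 → dur=7, Σ=39 | A=load:t4 B=compute:t3 [compute-bound]
step 5: L[5]=2 C[4]=2 → dur=2, Σ=41 | A=compute:t4 B=load:t5 [tied]
step 6: L[6]=9 C[5]=7 → dur=9, Σ=50 | A=load:t6 B=compute:t5 [load-bound]
step 7: C[6]=3 → dur=3, Σ=53 | A=compute:t6 B=idle [compute-only]

step 4: A=load:t4 B=compute:t3 [compute-bound]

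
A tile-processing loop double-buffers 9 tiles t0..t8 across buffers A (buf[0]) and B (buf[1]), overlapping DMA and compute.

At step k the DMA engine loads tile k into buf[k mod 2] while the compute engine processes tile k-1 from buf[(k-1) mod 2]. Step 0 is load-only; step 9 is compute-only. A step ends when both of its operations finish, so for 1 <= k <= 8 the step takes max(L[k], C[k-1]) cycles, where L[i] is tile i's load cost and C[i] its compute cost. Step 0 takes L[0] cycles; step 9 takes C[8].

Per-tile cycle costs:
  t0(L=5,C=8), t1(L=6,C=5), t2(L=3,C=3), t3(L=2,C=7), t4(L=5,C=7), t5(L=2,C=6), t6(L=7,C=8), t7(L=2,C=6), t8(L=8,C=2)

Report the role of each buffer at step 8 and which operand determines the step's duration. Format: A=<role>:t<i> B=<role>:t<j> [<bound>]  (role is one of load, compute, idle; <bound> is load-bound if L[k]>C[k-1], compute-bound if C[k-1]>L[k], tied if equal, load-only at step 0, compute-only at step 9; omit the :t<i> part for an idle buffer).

step 0: L[0]=5 → dur=5, Σ=5 | A=load:t0 B=idle [load-only]
step 1: L[1]=6 C[0]=8 → dur=8, Σ=13 | A=compute:t0 B=load:t1 [compute-bound]
step 2: L[2]=3 C[1]=5 → dur=5, Σ=18 | A=load:t2 B=compute:t1 [compute-bound]
step 3: L[3]=2 C[2]=3 → dur=3, Σ=21 | A=compute:t2 B=load:t3 [compute-bound]
step 4: L[4]=5 C[3]=7 → dur=7, Σ=28 | A=load:t4 B=compute:t3 [compute-bound]
step 5: L[5]=2 C[4]=7 → dur=7, Σ=35 | A=compute:t4 B=load:t5 [compute-bound]
step 6: L[6]=7 C[5]=6 → dur=7, Σ=42 | A=load:t6 B=compute:t5 [load-bound]
step 7: L[7]=2 C[6]=8 → dur=8, Σ=50 | A=compute:t6 B=load:t7 [compute-bound]
step 8: L[8]=8 C[7]=6 → dur=8, Σ=58 | A=load:t8 B=compute:t7 [load-bound]
step 9: C[8]=2 → dur=2, Σ=60 | A=compute:t8 B=idle [compute-only]

step 8: A=load:t8 B=compute:t7 [load-bound]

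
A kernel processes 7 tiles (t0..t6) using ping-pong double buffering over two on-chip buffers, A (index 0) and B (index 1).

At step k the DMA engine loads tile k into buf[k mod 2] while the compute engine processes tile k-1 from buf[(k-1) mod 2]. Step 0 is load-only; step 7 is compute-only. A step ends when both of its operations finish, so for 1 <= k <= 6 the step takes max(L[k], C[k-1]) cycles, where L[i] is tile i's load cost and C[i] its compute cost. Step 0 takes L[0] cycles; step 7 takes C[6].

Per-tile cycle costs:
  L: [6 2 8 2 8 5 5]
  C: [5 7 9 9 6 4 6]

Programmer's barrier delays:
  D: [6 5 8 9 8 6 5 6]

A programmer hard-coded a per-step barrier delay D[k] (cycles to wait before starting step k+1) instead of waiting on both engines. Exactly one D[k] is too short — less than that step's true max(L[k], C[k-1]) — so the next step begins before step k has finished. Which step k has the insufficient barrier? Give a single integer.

hazard at step 4

[0] required=L[0]=6=6 vs D=6 ok
[1] required=max(L[1]=2,C[0]=5)=5 vs D=5 ok
[2] required=max(L[2]=8,C[1]=7)=8 vs D=8 ok
[3] required=max(L[3]=2,C[2]=9)=9 vs D=9 ok
[4] required=max(L[4]=8,C[3]=9)=9 vs D=8 SHORT
[5] required=max(L[5]=5,C[4]=6)=6 vs D=6 ok
[6] required=max(L[6]=5,C[5]=4)=5 vs D=5 ok
[7] required=C[6]=6=6 vs D=6 ok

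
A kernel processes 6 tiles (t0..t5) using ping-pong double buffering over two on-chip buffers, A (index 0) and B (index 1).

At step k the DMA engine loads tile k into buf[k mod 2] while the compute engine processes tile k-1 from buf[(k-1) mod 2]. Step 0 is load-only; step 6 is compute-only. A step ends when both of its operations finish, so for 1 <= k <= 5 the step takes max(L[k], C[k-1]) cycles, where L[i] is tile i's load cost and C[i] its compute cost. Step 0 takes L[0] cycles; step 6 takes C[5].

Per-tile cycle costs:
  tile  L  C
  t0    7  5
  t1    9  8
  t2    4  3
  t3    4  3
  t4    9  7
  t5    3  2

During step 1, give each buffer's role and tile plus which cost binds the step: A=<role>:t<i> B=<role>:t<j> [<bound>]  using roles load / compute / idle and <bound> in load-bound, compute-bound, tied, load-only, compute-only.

k=0 load=t0/7c comp=- wait=7 total=7
k=1 load=t1/9c comp=t0/5c wait=9 total=16
k=2 load=t2/4c comp=t1/8c wait=8 total=24
k=3 load=t3/4c comp=t2/3c wait=4 total=28
k=4 load=t4/9c comp=t3/3c wait=9 total=37
k=5 load=t5/3c comp=t4/7c wait=7 total=44
k=6 load=- comp=t5/2c wait=2 total=46

step 1: A=compute:t0 B=load:t1 [load-bound]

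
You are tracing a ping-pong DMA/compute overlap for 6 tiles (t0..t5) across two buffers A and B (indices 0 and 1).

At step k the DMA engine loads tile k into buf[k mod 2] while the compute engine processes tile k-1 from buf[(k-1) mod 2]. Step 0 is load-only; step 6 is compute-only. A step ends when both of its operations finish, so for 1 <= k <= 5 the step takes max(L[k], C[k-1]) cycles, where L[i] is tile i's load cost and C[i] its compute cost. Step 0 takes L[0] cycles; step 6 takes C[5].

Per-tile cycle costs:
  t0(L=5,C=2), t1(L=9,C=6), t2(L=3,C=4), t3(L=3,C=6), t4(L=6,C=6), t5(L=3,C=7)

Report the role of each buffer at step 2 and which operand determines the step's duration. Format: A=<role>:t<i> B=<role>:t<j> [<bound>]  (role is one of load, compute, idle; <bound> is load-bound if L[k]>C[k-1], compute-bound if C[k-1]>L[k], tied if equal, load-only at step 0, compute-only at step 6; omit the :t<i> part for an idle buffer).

step 0: L[0]=5 → dur=5, Σ=5 | A=load:t0 B=idle [load-only]
step 1: L[1]=9 C[0]=2 → dur=9, Σ=14 | A=compute:t0 B=load:t1 [load-bound]
step 2: L[2]=3 C[1]=6 → dur=6, Σ=20 | A=load:t2 B=compute:t1 [compute-bound]
step 3: L[3]=3 C[2]=4 → dur=4, Σ=24 | A=compute:t2 B=load:t3 [compute-bound]
step 4: L[4]=6 C[3]=6 → dur=6, Σ=30 | A=load:t4 B=compute:t3 [tied]
step 5: L[5]=3 C[4]=6 → dur=6, Σ=36 | A=compute:t4 B=load:t5 [compute-bound]
step 6: C[5]=7 → dur=7, Σ=43 | A=idle B=compute:t5 [compute-only]

step 2: A=load:t2 B=compute:t1 [compute-bound]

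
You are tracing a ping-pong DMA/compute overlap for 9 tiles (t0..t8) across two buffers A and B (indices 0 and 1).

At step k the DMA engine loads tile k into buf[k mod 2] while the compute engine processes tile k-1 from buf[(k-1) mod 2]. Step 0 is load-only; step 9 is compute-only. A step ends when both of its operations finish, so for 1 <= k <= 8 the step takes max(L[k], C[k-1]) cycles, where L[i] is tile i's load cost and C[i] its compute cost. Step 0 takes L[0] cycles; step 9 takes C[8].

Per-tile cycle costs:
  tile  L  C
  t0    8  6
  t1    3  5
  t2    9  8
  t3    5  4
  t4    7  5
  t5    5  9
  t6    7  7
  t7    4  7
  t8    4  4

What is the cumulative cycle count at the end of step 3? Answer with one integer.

  0. 8=8c; end=8; A:t0 B:-
  1. max(3,6)=6c; end=14; A:t0 B:t1
  2. max(9,5)=9c; end=23; A:t2 B:t1
  3. max(5,8)=8c; end=31; A:t2 B:t3
  4. max(7,4)=7c; end=38; A:t4 B:t3
  5. max(5,5)=5c; end=43; A:t4 B:t5
  6. max(7,9)=9c; end=52; A:t6 B:t5
  7. max(4,7)=7c; end=59; A:t6 B:t7
  8. max(4,7)=7c; end=66; A:t8 B:t7
  9. 4=4c; end=70; A:t8 B:t7

end_cycle[3] = 31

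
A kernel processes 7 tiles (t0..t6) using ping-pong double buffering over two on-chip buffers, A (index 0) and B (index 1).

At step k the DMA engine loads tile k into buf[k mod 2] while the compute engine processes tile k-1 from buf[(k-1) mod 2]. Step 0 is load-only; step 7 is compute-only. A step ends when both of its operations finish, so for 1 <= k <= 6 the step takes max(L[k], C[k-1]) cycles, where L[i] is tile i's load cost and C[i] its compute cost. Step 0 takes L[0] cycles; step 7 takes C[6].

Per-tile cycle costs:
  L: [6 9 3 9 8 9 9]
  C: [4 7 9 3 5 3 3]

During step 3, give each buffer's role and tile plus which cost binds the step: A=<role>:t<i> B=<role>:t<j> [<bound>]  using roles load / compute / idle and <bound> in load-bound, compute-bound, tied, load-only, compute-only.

  0. 6=6c; end=6; A:t0 B:-
  1. max(9,4)=9c; end=15; A:t0 B:t1
  2. max(3,7)=7c; end=22; A:t2 B:t1
  3. max(9,9)=9c; end=31; A:t2 B:t3
  4. max(8,3)=8c; end=39; A:t4 B:t3
  5. max(9,5)=9c; end=48; A:t4 B:t5
  6. max(9,3)=9c; end=57; A:t6 B:t5
  7. 3=3c; end=60; A:t6 B:t5

step 3: A=compute:t2 B=load:t3 [tied]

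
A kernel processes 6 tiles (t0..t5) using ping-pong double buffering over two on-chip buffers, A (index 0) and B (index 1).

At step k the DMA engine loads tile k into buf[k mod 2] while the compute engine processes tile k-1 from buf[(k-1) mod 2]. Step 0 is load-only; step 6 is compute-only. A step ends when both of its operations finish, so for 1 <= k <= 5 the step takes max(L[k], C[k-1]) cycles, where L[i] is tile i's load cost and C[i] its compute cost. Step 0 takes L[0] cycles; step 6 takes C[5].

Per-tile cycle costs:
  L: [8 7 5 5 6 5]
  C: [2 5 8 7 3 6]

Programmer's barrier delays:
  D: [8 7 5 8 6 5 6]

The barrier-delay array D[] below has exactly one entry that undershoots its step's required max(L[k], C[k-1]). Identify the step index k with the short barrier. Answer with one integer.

hazard at step 4

k=0 barrier L[0]=8→8c, D[0]=8 ok
k=1 barrier max(L[1]=7,C[0]=2)→7c, D[1]=7 ok
k=2 barrier max(L[2]=5,C[1]=5)→5c, D[2]=5 ok
k=3 barrier max(L[3]=5,C[2]=8)→8c, D[3]=8 ok
k=4 barrier max(L[4]=6,C[3]=7)→7c, D[4]=6 SHORT
k=5 barrier max(L[5]=5,C[4]=3)→5c, D[5]=5 ok
k=6 barrier C[5]=6→6c, D[6]=6 ok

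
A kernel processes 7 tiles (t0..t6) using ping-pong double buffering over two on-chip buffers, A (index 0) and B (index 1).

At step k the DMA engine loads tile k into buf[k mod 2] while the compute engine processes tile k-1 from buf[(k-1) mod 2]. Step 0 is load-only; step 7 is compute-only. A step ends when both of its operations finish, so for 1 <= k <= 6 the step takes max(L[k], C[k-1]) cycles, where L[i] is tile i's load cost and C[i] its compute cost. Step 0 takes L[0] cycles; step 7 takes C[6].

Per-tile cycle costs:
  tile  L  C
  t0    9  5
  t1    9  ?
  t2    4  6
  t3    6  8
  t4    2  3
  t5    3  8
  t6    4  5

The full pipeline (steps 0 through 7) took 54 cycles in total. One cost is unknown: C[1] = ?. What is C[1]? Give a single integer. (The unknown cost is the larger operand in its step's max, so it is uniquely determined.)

step 0 | dur = L[0]=9 = 9
step 1 | dur = max(L[1]=9, C[0]=5) = 9
step 2 | dur = max(L[2]=4, C[1]=?) = C[1]  (unknown; binding)
step 3 | dur = max(L[3]=6, C[2]=6) = 6
step 4 | dur = max(L[4]=2, C[3]=8) = 8
step 5 | dur = max(L[5]=3, C[4]=3) = 3
step 6 | dur = max(L[6]=4, C[5]=8) = 8
step 7 | dur = C[6]=5 = 5
sum of known step durations = 48
dur[2] = total - known = 54 - 48 = 6
C[1] is the binding max in step 2, so C[1] = dur[2] = 6

C[1] = 6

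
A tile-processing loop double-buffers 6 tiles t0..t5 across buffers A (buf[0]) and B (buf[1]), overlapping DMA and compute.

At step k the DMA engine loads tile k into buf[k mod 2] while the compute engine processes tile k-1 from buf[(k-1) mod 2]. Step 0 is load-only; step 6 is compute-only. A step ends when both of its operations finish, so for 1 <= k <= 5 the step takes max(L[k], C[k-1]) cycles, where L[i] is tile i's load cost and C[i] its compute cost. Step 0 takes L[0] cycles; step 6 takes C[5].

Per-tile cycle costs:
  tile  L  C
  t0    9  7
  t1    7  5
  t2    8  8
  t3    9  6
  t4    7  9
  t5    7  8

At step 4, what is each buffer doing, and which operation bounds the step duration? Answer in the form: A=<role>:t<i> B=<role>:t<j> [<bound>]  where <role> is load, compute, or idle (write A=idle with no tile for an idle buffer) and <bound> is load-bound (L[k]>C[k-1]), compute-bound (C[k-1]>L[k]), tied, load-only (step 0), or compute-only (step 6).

step 0: L[0]=9 → dur=9, Σ=9 | A=load:t0 B=idle [load-only]
step 1: L[1]=7 C[0]=7 → dur=7, Σ=16 | A=compute:t0 B=load:t1 [tied]
step 2: L[2]=8 C[1]=5 → dur=8, Σ=24 | A=load:t2 B=compute:t1 [load-bound]
step 3: L[3]=9 C[2]=8 → dur=9, Σ=33 | A=compute:t2 B=load:t3 [load-bound]
step 4: L[4]=7 C[3]=6 → dur=7, Σ=40 | A=load:t4 B=compute:t3 [load-bound]
step 5: L[5]=7 C[4]=9 → dur=9, Σ=49 | A=compute:t4 B=load:t5 [compute-bound]
step 6: C[5]=8 → dur=8, Σ=57 | A=idle B=compute:t5 [compute-only]

step 4: A=load:t4 B=compute:t3 [load-bound]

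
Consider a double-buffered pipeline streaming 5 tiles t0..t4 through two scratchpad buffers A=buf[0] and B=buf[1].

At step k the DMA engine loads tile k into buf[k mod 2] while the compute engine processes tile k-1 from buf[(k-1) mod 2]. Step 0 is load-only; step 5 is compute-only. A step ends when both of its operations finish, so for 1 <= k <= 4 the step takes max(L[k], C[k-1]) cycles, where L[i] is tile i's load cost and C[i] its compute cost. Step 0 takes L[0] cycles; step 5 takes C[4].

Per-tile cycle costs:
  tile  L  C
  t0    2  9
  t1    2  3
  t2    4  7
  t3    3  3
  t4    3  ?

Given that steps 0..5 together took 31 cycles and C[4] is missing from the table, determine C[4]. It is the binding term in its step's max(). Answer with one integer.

C[4] = 6

step 0 | dur = L[0]=2 = 2
step 1 | dur = max(L[1]=2, C[0]=9) = 9
step 2 | dur = max(L[2]=4, C[1]=3) = 4
step 3 | dur = max(L[3]=3, C[2]=7) = 7
step 4 | dur = max(L[4]=3, C[3]=3) = 3
step 5 | dur = C[4]=? = C[4]  (unknown; binding)
sum of known step durations = 25
dur[5] = total - known = 31 - 25 = 6
C[4] is the binding max in step 5, so C[4] = dur[5] = 6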